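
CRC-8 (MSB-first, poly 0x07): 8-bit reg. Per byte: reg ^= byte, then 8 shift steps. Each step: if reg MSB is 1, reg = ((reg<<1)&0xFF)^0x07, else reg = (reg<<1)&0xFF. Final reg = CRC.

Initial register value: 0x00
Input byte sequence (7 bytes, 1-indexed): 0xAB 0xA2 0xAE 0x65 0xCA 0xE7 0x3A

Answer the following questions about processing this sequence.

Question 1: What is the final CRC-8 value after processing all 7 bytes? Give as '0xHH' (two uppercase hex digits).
Answer: 0x1C

Derivation:
After byte 1 (0xAB): reg=0x58
After byte 2 (0xA2): reg=0xE8
After byte 3 (0xAE): reg=0xD5
After byte 4 (0x65): reg=0x19
After byte 5 (0xCA): reg=0x37
After byte 6 (0xE7): reg=0x3E
After byte 7 (0x3A): reg=0x1C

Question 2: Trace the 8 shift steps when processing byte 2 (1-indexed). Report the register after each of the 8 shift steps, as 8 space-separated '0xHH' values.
After byte 1 (0xAB): reg=0x58
Register before byte 2: 0x58
After XOR with byte 0xA2: 0xFA

Answer: 0xF3 0xE1 0xC5 0x8D 0x1D 0x3A 0x74 0xE8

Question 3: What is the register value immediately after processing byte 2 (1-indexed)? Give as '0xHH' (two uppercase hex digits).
After byte 1 (0xAB): reg=0x58
After byte 2 (0xA2): reg=0xE8

Answer: 0xE8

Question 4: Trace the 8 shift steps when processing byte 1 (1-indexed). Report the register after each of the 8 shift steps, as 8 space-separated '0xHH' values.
Register before byte 1: 0x00
After XOR with byte 0xAB: 0xAB

Answer: 0x51 0xA2 0x43 0x86 0x0B 0x16 0x2C 0x58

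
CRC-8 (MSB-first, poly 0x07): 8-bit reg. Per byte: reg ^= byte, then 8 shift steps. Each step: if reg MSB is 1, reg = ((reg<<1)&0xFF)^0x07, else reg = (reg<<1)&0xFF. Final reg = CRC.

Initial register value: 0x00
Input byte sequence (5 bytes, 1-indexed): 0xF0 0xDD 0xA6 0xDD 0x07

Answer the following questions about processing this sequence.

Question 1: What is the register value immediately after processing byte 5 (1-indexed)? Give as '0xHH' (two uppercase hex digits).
After byte 1 (0xF0): reg=0xDE
After byte 2 (0xDD): reg=0x09
After byte 3 (0xA6): reg=0x44
After byte 4 (0xDD): reg=0xC6
After byte 5 (0x07): reg=0x49

Answer: 0x49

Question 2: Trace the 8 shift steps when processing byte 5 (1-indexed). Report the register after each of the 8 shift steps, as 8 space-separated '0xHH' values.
After byte 1 (0xF0): reg=0xDE
After byte 2 (0xDD): reg=0x09
After byte 3 (0xA6): reg=0x44
After byte 4 (0xDD): reg=0xC6
Register before byte 5: 0xC6
After XOR with byte 0x07: 0xC1

Answer: 0x85 0x0D 0x1A 0x34 0x68 0xD0 0xA7 0x49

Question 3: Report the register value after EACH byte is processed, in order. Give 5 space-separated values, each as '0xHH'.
0xDE 0x09 0x44 0xC6 0x49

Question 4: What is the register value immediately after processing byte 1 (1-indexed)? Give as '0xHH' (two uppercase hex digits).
After byte 1 (0xF0): reg=0xDE

Answer: 0xDE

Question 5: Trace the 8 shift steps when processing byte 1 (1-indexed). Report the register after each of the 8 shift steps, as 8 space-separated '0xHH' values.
Register before byte 1: 0x00
After XOR with byte 0xF0: 0xF0

Answer: 0xE7 0xC9 0x95 0x2D 0x5A 0xB4 0x6F 0xDE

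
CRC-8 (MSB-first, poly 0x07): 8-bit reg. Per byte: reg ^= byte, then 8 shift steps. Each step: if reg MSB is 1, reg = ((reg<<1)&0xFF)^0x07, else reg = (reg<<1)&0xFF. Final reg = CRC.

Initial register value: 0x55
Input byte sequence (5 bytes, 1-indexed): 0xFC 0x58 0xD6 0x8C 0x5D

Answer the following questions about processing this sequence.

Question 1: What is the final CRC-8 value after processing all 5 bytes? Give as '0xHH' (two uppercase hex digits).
After byte 1 (0xFC): reg=0x56
After byte 2 (0x58): reg=0x2A
After byte 3 (0xD6): reg=0xFA
After byte 4 (0x8C): reg=0x45
After byte 5 (0x5D): reg=0x48

Answer: 0x48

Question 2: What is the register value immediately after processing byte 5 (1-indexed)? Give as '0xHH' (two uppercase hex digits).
Answer: 0x48

Derivation:
After byte 1 (0xFC): reg=0x56
After byte 2 (0x58): reg=0x2A
After byte 3 (0xD6): reg=0xFA
After byte 4 (0x8C): reg=0x45
After byte 5 (0x5D): reg=0x48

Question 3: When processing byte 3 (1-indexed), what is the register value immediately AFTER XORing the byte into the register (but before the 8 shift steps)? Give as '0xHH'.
Answer: 0xFC

Derivation:
Register before byte 3: 0x2A
Byte 3: 0xD6
0x2A XOR 0xD6 = 0xFC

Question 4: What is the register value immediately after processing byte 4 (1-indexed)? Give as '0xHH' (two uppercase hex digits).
After byte 1 (0xFC): reg=0x56
After byte 2 (0x58): reg=0x2A
After byte 3 (0xD6): reg=0xFA
After byte 4 (0x8C): reg=0x45

Answer: 0x45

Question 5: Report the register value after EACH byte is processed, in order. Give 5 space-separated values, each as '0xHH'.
0x56 0x2A 0xFA 0x45 0x48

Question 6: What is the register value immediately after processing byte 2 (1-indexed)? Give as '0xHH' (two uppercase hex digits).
After byte 1 (0xFC): reg=0x56
After byte 2 (0x58): reg=0x2A

Answer: 0x2A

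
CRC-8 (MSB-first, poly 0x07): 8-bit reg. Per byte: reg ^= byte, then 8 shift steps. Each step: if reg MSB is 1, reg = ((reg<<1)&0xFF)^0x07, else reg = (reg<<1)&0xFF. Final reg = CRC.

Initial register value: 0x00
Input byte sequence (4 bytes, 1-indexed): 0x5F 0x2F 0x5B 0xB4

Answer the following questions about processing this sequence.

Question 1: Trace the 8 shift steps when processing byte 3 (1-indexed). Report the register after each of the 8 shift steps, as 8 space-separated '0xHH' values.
After byte 1 (0x5F): reg=0x9A
After byte 2 (0x2F): reg=0x02
Register before byte 3: 0x02
After XOR with byte 0x5B: 0x59

Answer: 0xB2 0x63 0xC6 0x8B 0x11 0x22 0x44 0x88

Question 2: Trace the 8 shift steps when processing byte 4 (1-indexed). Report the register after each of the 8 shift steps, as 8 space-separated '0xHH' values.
Answer: 0x78 0xF0 0xE7 0xC9 0x95 0x2D 0x5A 0xB4

Derivation:
After byte 1 (0x5F): reg=0x9A
After byte 2 (0x2F): reg=0x02
After byte 3 (0x5B): reg=0x88
Register before byte 4: 0x88
After XOR with byte 0xB4: 0x3C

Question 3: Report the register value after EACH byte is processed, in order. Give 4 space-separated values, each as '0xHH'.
0x9A 0x02 0x88 0xB4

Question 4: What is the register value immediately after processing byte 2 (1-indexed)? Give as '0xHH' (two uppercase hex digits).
Answer: 0x02

Derivation:
After byte 1 (0x5F): reg=0x9A
After byte 2 (0x2F): reg=0x02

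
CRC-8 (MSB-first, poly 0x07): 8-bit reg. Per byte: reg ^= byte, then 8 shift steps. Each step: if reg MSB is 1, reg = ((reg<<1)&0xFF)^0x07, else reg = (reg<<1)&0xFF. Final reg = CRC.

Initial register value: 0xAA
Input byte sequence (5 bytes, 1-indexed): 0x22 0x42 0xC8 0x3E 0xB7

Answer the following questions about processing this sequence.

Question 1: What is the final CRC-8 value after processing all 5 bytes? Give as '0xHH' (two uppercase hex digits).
Answer: 0xC6

Derivation:
After byte 1 (0x22): reg=0xB1
After byte 2 (0x42): reg=0xD7
After byte 3 (0xC8): reg=0x5D
After byte 4 (0x3E): reg=0x2E
After byte 5 (0xB7): reg=0xC6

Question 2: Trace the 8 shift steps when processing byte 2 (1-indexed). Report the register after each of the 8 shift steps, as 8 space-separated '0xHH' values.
After byte 1 (0x22): reg=0xB1
Register before byte 2: 0xB1
After XOR with byte 0x42: 0xF3

Answer: 0xE1 0xC5 0x8D 0x1D 0x3A 0x74 0xE8 0xD7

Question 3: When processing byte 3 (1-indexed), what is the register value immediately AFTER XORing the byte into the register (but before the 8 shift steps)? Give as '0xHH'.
Answer: 0x1F

Derivation:
Register before byte 3: 0xD7
Byte 3: 0xC8
0xD7 XOR 0xC8 = 0x1F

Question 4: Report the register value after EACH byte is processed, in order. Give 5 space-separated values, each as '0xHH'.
0xB1 0xD7 0x5D 0x2E 0xC6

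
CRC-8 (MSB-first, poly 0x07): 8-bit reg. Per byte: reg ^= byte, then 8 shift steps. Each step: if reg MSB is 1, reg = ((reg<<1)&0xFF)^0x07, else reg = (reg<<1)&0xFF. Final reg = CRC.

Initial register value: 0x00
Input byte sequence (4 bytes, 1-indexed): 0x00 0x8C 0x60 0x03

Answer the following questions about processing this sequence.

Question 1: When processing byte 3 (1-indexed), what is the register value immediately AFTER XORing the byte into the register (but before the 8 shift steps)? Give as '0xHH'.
Answer: 0xCD

Derivation:
Register before byte 3: 0xAD
Byte 3: 0x60
0xAD XOR 0x60 = 0xCD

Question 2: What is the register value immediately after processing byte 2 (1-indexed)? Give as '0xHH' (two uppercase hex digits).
After byte 1 (0x00): reg=0x00
After byte 2 (0x8C): reg=0xAD

Answer: 0xAD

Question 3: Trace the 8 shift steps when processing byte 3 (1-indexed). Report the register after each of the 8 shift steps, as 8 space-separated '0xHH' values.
Answer: 0x9D 0x3D 0x7A 0xF4 0xEF 0xD9 0xB5 0x6D

Derivation:
After byte 1 (0x00): reg=0x00
After byte 2 (0x8C): reg=0xAD
Register before byte 3: 0xAD
After XOR with byte 0x60: 0xCD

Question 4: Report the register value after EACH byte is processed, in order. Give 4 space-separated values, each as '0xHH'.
0x00 0xAD 0x6D 0x0D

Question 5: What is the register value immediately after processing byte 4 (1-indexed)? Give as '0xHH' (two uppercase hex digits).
Answer: 0x0D

Derivation:
After byte 1 (0x00): reg=0x00
After byte 2 (0x8C): reg=0xAD
After byte 3 (0x60): reg=0x6D
After byte 4 (0x03): reg=0x0D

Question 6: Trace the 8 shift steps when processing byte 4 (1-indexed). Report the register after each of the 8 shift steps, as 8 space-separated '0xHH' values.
After byte 1 (0x00): reg=0x00
After byte 2 (0x8C): reg=0xAD
After byte 3 (0x60): reg=0x6D
Register before byte 4: 0x6D
After XOR with byte 0x03: 0x6E

Answer: 0xDC 0xBF 0x79 0xF2 0xE3 0xC1 0x85 0x0D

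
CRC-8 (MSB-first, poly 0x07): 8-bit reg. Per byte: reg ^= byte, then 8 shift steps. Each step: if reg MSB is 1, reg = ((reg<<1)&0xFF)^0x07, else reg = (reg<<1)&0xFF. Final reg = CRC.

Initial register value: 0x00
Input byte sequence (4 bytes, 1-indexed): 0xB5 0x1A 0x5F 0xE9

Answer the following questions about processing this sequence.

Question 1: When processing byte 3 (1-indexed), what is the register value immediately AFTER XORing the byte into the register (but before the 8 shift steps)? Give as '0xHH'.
Register before byte 3: 0x48
Byte 3: 0x5F
0x48 XOR 0x5F = 0x17

Answer: 0x17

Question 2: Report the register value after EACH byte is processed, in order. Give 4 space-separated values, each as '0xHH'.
0x02 0x48 0x65 0xAD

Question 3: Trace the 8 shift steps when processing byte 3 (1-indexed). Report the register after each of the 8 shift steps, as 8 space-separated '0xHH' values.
After byte 1 (0xB5): reg=0x02
After byte 2 (0x1A): reg=0x48
Register before byte 3: 0x48
After XOR with byte 0x5F: 0x17

Answer: 0x2E 0x5C 0xB8 0x77 0xEE 0xDB 0xB1 0x65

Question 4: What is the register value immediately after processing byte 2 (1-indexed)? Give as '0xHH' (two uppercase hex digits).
Answer: 0x48

Derivation:
After byte 1 (0xB5): reg=0x02
After byte 2 (0x1A): reg=0x48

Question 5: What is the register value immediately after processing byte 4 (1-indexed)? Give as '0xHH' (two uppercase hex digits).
After byte 1 (0xB5): reg=0x02
After byte 2 (0x1A): reg=0x48
After byte 3 (0x5F): reg=0x65
After byte 4 (0xE9): reg=0xAD

Answer: 0xAD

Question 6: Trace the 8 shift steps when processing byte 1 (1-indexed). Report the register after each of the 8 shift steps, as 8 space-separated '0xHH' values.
Answer: 0x6D 0xDA 0xB3 0x61 0xC2 0x83 0x01 0x02

Derivation:
Register before byte 1: 0x00
After XOR with byte 0xB5: 0xB5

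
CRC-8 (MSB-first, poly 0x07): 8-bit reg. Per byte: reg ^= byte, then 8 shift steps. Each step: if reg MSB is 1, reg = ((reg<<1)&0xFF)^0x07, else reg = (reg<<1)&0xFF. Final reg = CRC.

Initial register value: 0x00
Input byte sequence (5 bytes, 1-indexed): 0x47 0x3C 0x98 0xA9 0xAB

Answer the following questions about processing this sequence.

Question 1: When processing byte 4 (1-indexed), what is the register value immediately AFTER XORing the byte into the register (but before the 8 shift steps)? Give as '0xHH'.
Answer: 0xFD

Derivation:
Register before byte 4: 0x54
Byte 4: 0xA9
0x54 XOR 0xA9 = 0xFD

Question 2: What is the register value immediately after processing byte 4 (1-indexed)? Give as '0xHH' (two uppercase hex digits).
After byte 1 (0x47): reg=0xD2
After byte 2 (0x3C): reg=0x84
After byte 3 (0x98): reg=0x54
After byte 4 (0xA9): reg=0xFD

Answer: 0xFD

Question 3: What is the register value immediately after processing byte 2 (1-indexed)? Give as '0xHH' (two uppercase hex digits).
After byte 1 (0x47): reg=0xD2
After byte 2 (0x3C): reg=0x84

Answer: 0x84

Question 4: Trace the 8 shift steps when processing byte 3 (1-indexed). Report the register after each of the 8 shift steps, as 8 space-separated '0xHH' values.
Answer: 0x38 0x70 0xE0 0xC7 0x89 0x15 0x2A 0x54

Derivation:
After byte 1 (0x47): reg=0xD2
After byte 2 (0x3C): reg=0x84
Register before byte 3: 0x84
After XOR with byte 0x98: 0x1C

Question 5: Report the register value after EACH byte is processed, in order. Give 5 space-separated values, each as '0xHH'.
0xD2 0x84 0x54 0xFD 0xA5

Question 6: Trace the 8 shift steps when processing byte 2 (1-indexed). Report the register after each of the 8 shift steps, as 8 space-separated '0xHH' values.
Answer: 0xDB 0xB1 0x65 0xCA 0x93 0x21 0x42 0x84

Derivation:
After byte 1 (0x47): reg=0xD2
Register before byte 2: 0xD2
After XOR with byte 0x3C: 0xEE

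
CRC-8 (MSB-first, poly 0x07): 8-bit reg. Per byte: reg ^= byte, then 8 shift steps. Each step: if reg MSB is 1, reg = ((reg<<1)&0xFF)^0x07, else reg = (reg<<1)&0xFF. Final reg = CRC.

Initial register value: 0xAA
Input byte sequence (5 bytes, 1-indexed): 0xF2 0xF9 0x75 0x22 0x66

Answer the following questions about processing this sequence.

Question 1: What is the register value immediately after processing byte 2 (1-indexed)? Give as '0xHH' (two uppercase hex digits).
After byte 1 (0xF2): reg=0x8F
After byte 2 (0xF9): reg=0x45

Answer: 0x45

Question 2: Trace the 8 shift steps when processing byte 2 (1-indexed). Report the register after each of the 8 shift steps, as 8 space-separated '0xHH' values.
Answer: 0xEC 0xDF 0xB9 0x75 0xEA 0xD3 0xA1 0x45

Derivation:
After byte 1 (0xF2): reg=0x8F
Register before byte 2: 0x8F
After XOR with byte 0xF9: 0x76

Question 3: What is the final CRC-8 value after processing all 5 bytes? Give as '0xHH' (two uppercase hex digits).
After byte 1 (0xF2): reg=0x8F
After byte 2 (0xF9): reg=0x45
After byte 3 (0x75): reg=0x90
After byte 4 (0x22): reg=0x17
After byte 5 (0x66): reg=0x50

Answer: 0x50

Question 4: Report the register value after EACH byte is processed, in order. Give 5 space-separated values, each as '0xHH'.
0x8F 0x45 0x90 0x17 0x50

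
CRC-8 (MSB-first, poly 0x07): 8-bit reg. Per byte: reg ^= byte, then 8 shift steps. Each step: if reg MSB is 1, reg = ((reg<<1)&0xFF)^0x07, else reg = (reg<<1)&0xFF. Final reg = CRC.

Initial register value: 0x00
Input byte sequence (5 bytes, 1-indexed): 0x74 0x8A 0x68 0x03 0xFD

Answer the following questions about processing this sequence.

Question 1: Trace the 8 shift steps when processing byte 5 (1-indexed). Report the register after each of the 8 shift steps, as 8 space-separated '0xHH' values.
After byte 1 (0x74): reg=0x4B
After byte 2 (0x8A): reg=0x49
After byte 3 (0x68): reg=0xE7
After byte 4 (0x03): reg=0xB2
Register before byte 5: 0xB2
After XOR with byte 0xFD: 0x4F

Answer: 0x9E 0x3B 0x76 0xEC 0xDF 0xB9 0x75 0xEA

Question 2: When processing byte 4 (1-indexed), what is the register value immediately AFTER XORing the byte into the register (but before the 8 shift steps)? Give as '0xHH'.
Register before byte 4: 0xE7
Byte 4: 0x03
0xE7 XOR 0x03 = 0xE4

Answer: 0xE4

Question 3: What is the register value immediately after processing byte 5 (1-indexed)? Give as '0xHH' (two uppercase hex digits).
After byte 1 (0x74): reg=0x4B
After byte 2 (0x8A): reg=0x49
After byte 3 (0x68): reg=0xE7
After byte 4 (0x03): reg=0xB2
After byte 5 (0xFD): reg=0xEA

Answer: 0xEA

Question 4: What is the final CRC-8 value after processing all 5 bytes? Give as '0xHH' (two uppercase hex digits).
After byte 1 (0x74): reg=0x4B
After byte 2 (0x8A): reg=0x49
After byte 3 (0x68): reg=0xE7
After byte 4 (0x03): reg=0xB2
After byte 5 (0xFD): reg=0xEA

Answer: 0xEA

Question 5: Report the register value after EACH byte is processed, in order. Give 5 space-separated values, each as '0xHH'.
0x4B 0x49 0xE7 0xB2 0xEA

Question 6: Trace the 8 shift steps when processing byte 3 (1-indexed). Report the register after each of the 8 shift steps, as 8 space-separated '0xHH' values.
Answer: 0x42 0x84 0x0F 0x1E 0x3C 0x78 0xF0 0xE7

Derivation:
After byte 1 (0x74): reg=0x4B
After byte 2 (0x8A): reg=0x49
Register before byte 3: 0x49
After XOR with byte 0x68: 0x21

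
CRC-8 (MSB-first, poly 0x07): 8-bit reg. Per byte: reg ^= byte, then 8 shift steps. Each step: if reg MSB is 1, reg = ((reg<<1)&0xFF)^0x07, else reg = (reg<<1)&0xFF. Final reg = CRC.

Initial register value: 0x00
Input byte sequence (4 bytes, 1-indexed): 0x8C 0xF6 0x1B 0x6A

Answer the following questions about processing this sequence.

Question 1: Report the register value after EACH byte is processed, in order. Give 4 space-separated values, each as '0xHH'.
0xAD 0x86 0xDA 0x19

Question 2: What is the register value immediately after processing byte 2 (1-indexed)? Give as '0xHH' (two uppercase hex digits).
After byte 1 (0x8C): reg=0xAD
After byte 2 (0xF6): reg=0x86

Answer: 0x86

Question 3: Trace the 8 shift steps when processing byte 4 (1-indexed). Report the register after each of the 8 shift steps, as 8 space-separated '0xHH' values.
Answer: 0x67 0xCE 0x9B 0x31 0x62 0xC4 0x8F 0x19

Derivation:
After byte 1 (0x8C): reg=0xAD
After byte 2 (0xF6): reg=0x86
After byte 3 (0x1B): reg=0xDA
Register before byte 4: 0xDA
After XOR with byte 0x6A: 0xB0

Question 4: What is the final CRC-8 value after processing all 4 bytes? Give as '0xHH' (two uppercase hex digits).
After byte 1 (0x8C): reg=0xAD
After byte 2 (0xF6): reg=0x86
After byte 3 (0x1B): reg=0xDA
After byte 4 (0x6A): reg=0x19

Answer: 0x19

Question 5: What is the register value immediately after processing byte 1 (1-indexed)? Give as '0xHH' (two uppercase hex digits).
After byte 1 (0x8C): reg=0xAD

Answer: 0xAD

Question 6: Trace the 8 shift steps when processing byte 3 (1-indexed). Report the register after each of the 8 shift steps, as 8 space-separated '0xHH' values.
Answer: 0x3D 0x7A 0xF4 0xEF 0xD9 0xB5 0x6D 0xDA

Derivation:
After byte 1 (0x8C): reg=0xAD
After byte 2 (0xF6): reg=0x86
Register before byte 3: 0x86
After XOR with byte 0x1B: 0x9D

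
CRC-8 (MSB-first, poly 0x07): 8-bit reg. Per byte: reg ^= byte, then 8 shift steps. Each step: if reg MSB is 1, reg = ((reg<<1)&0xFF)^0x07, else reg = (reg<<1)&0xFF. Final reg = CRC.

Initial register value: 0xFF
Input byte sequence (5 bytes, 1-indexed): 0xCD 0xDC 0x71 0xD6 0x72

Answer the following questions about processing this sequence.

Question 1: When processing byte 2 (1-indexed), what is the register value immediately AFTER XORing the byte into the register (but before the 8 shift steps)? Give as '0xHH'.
Answer: 0x42

Derivation:
Register before byte 2: 0x9E
Byte 2: 0xDC
0x9E XOR 0xDC = 0x42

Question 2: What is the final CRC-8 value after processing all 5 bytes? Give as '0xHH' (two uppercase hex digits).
Answer: 0x26

Derivation:
After byte 1 (0xCD): reg=0x9E
After byte 2 (0xDC): reg=0xC9
After byte 3 (0x71): reg=0x21
After byte 4 (0xD6): reg=0xCB
After byte 5 (0x72): reg=0x26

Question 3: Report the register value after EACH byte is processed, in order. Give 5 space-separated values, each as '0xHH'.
0x9E 0xC9 0x21 0xCB 0x26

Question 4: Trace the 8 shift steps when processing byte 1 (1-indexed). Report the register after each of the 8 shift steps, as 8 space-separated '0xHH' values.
Register before byte 1: 0xFF
After XOR with byte 0xCD: 0x32

Answer: 0x64 0xC8 0x97 0x29 0x52 0xA4 0x4F 0x9E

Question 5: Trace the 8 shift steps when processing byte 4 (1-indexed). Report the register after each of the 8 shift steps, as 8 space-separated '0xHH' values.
After byte 1 (0xCD): reg=0x9E
After byte 2 (0xDC): reg=0xC9
After byte 3 (0x71): reg=0x21
Register before byte 4: 0x21
After XOR with byte 0xD6: 0xF7

Answer: 0xE9 0xD5 0xAD 0x5D 0xBA 0x73 0xE6 0xCB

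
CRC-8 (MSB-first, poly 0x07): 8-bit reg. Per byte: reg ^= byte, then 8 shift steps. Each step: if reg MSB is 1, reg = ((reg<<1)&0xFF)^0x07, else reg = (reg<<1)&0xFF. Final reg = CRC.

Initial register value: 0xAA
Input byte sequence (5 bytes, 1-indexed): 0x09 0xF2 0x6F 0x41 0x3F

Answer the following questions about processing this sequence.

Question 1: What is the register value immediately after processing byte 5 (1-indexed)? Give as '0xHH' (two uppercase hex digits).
Answer: 0x0B

Derivation:
After byte 1 (0x09): reg=0x60
After byte 2 (0xF2): reg=0xF7
After byte 3 (0x6F): reg=0xC1
After byte 4 (0x41): reg=0x89
After byte 5 (0x3F): reg=0x0B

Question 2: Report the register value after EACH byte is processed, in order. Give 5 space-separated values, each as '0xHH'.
0x60 0xF7 0xC1 0x89 0x0B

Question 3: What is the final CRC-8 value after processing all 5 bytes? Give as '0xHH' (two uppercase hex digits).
After byte 1 (0x09): reg=0x60
After byte 2 (0xF2): reg=0xF7
After byte 3 (0x6F): reg=0xC1
After byte 4 (0x41): reg=0x89
After byte 5 (0x3F): reg=0x0B

Answer: 0x0B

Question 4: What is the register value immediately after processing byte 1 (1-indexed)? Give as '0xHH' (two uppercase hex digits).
After byte 1 (0x09): reg=0x60

Answer: 0x60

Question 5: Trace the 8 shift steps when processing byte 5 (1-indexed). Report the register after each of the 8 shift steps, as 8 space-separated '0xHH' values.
After byte 1 (0x09): reg=0x60
After byte 2 (0xF2): reg=0xF7
After byte 3 (0x6F): reg=0xC1
After byte 4 (0x41): reg=0x89
Register before byte 5: 0x89
After XOR with byte 0x3F: 0xB6

Answer: 0x6B 0xD6 0xAB 0x51 0xA2 0x43 0x86 0x0B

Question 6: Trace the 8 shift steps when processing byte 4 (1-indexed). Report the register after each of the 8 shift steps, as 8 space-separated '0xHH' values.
After byte 1 (0x09): reg=0x60
After byte 2 (0xF2): reg=0xF7
After byte 3 (0x6F): reg=0xC1
Register before byte 4: 0xC1
After XOR with byte 0x41: 0x80

Answer: 0x07 0x0E 0x1C 0x38 0x70 0xE0 0xC7 0x89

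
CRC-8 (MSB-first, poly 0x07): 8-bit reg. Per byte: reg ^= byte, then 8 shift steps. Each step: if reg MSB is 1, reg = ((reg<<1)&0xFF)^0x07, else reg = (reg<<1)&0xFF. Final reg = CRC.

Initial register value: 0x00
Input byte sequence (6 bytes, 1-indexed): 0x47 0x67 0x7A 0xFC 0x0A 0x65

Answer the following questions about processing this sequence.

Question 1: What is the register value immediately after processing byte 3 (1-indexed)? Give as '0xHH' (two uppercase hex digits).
After byte 1 (0x47): reg=0xD2
After byte 2 (0x67): reg=0x02
After byte 3 (0x7A): reg=0x6F

Answer: 0x6F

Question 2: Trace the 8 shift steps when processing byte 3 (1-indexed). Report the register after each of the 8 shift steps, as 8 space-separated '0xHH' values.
Answer: 0xF0 0xE7 0xC9 0x95 0x2D 0x5A 0xB4 0x6F

Derivation:
After byte 1 (0x47): reg=0xD2
After byte 2 (0x67): reg=0x02
Register before byte 3: 0x02
After XOR with byte 0x7A: 0x78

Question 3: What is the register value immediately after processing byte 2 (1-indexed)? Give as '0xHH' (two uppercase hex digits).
Answer: 0x02

Derivation:
After byte 1 (0x47): reg=0xD2
After byte 2 (0x67): reg=0x02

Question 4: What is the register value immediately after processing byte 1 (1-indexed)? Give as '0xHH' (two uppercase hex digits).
After byte 1 (0x47): reg=0xD2

Answer: 0xD2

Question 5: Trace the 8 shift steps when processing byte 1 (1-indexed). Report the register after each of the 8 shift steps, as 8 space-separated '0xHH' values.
Register before byte 1: 0x00
After XOR with byte 0x47: 0x47

Answer: 0x8E 0x1B 0x36 0x6C 0xD8 0xB7 0x69 0xD2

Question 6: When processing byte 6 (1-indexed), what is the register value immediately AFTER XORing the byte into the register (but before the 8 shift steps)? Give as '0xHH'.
Answer: 0x8D

Derivation:
Register before byte 6: 0xE8
Byte 6: 0x65
0xE8 XOR 0x65 = 0x8D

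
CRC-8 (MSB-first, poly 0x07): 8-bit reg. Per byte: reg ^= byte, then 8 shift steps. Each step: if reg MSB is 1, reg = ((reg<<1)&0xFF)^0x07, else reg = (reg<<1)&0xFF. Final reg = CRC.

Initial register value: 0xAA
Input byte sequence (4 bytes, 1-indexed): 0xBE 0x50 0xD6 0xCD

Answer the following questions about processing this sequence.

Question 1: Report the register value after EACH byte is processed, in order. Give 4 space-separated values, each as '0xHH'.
0x6C 0xB4 0x29 0xB2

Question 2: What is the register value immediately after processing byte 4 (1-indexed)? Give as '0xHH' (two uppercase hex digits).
After byte 1 (0xBE): reg=0x6C
After byte 2 (0x50): reg=0xB4
After byte 3 (0xD6): reg=0x29
After byte 4 (0xCD): reg=0xB2

Answer: 0xB2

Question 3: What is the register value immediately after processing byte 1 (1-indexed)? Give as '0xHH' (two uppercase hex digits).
After byte 1 (0xBE): reg=0x6C

Answer: 0x6C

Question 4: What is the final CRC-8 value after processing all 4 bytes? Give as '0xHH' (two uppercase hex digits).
After byte 1 (0xBE): reg=0x6C
After byte 2 (0x50): reg=0xB4
After byte 3 (0xD6): reg=0x29
After byte 4 (0xCD): reg=0xB2

Answer: 0xB2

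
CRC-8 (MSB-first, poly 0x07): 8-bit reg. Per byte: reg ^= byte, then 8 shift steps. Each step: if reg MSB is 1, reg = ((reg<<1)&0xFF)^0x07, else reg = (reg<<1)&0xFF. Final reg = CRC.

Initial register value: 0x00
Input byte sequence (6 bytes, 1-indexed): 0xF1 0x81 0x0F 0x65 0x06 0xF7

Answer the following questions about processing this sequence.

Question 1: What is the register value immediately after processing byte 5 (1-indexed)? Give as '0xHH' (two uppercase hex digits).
Answer: 0xAD

Derivation:
After byte 1 (0xF1): reg=0xD9
After byte 2 (0x81): reg=0x8F
After byte 3 (0x0F): reg=0x89
After byte 4 (0x65): reg=0x8A
After byte 5 (0x06): reg=0xAD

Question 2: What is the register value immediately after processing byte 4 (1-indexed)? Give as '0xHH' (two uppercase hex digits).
Answer: 0x8A

Derivation:
After byte 1 (0xF1): reg=0xD9
After byte 2 (0x81): reg=0x8F
After byte 3 (0x0F): reg=0x89
After byte 4 (0x65): reg=0x8A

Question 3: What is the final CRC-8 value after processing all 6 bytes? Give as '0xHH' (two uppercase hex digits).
Answer: 0x81

Derivation:
After byte 1 (0xF1): reg=0xD9
After byte 2 (0x81): reg=0x8F
After byte 3 (0x0F): reg=0x89
After byte 4 (0x65): reg=0x8A
After byte 5 (0x06): reg=0xAD
After byte 6 (0xF7): reg=0x81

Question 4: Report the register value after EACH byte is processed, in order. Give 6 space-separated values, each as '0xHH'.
0xD9 0x8F 0x89 0x8A 0xAD 0x81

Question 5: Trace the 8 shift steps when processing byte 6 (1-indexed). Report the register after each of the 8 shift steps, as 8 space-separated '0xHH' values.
After byte 1 (0xF1): reg=0xD9
After byte 2 (0x81): reg=0x8F
After byte 3 (0x0F): reg=0x89
After byte 4 (0x65): reg=0x8A
After byte 5 (0x06): reg=0xAD
Register before byte 6: 0xAD
After XOR with byte 0xF7: 0x5A

Answer: 0xB4 0x6F 0xDE 0xBB 0x71 0xE2 0xC3 0x81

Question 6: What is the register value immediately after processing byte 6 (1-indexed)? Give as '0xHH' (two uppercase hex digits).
After byte 1 (0xF1): reg=0xD9
After byte 2 (0x81): reg=0x8F
After byte 3 (0x0F): reg=0x89
After byte 4 (0x65): reg=0x8A
After byte 5 (0x06): reg=0xAD
After byte 6 (0xF7): reg=0x81

Answer: 0x81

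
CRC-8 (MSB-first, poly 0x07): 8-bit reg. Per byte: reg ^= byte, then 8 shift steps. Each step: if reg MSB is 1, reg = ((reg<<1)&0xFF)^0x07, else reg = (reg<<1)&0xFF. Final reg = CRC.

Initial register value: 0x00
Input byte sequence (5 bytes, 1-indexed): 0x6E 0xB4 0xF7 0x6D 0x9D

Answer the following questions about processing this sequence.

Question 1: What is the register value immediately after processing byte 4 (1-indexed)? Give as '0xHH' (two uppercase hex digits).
Answer: 0xAB

Derivation:
After byte 1 (0x6E): reg=0x0D
After byte 2 (0xB4): reg=0x26
After byte 3 (0xF7): reg=0x39
After byte 4 (0x6D): reg=0xAB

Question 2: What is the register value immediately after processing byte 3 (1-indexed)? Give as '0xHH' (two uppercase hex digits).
Answer: 0x39

Derivation:
After byte 1 (0x6E): reg=0x0D
After byte 2 (0xB4): reg=0x26
After byte 3 (0xF7): reg=0x39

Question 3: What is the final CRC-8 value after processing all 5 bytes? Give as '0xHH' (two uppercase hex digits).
After byte 1 (0x6E): reg=0x0D
After byte 2 (0xB4): reg=0x26
After byte 3 (0xF7): reg=0x39
After byte 4 (0x6D): reg=0xAB
After byte 5 (0x9D): reg=0x82

Answer: 0x82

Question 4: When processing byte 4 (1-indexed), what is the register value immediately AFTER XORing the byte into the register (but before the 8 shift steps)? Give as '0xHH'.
Answer: 0x54

Derivation:
Register before byte 4: 0x39
Byte 4: 0x6D
0x39 XOR 0x6D = 0x54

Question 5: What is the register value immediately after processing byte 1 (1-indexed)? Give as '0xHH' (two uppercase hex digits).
After byte 1 (0x6E): reg=0x0D

Answer: 0x0D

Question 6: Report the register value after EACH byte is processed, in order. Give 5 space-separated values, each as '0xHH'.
0x0D 0x26 0x39 0xAB 0x82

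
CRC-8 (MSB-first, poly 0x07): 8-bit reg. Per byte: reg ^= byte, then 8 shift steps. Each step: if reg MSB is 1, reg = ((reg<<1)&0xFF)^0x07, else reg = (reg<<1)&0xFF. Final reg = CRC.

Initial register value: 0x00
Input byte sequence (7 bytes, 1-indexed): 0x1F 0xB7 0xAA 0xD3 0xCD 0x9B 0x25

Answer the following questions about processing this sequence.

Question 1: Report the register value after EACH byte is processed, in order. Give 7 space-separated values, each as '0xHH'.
0x5D 0x98 0x9E 0xE4 0xDF 0xDB 0xF4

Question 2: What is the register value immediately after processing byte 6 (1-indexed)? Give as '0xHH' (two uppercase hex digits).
Answer: 0xDB

Derivation:
After byte 1 (0x1F): reg=0x5D
After byte 2 (0xB7): reg=0x98
After byte 3 (0xAA): reg=0x9E
After byte 4 (0xD3): reg=0xE4
After byte 5 (0xCD): reg=0xDF
After byte 6 (0x9B): reg=0xDB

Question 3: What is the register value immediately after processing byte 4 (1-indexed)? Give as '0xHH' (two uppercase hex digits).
Answer: 0xE4

Derivation:
After byte 1 (0x1F): reg=0x5D
After byte 2 (0xB7): reg=0x98
After byte 3 (0xAA): reg=0x9E
After byte 4 (0xD3): reg=0xE4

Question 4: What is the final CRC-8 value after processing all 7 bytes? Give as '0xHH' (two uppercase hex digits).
After byte 1 (0x1F): reg=0x5D
After byte 2 (0xB7): reg=0x98
After byte 3 (0xAA): reg=0x9E
After byte 4 (0xD3): reg=0xE4
After byte 5 (0xCD): reg=0xDF
After byte 6 (0x9B): reg=0xDB
After byte 7 (0x25): reg=0xF4

Answer: 0xF4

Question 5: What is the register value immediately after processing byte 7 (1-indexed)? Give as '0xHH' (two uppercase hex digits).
Answer: 0xF4

Derivation:
After byte 1 (0x1F): reg=0x5D
After byte 2 (0xB7): reg=0x98
After byte 3 (0xAA): reg=0x9E
After byte 4 (0xD3): reg=0xE4
After byte 5 (0xCD): reg=0xDF
After byte 6 (0x9B): reg=0xDB
After byte 7 (0x25): reg=0xF4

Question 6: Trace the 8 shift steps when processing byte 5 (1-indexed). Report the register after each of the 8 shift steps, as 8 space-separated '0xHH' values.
Answer: 0x52 0xA4 0x4F 0x9E 0x3B 0x76 0xEC 0xDF

Derivation:
After byte 1 (0x1F): reg=0x5D
After byte 2 (0xB7): reg=0x98
After byte 3 (0xAA): reg=0x9E
After byte 4 (0xD3): reg=0xE4
Register before byte 5: 0xE4
After XOR with byte 0xCD: 0x29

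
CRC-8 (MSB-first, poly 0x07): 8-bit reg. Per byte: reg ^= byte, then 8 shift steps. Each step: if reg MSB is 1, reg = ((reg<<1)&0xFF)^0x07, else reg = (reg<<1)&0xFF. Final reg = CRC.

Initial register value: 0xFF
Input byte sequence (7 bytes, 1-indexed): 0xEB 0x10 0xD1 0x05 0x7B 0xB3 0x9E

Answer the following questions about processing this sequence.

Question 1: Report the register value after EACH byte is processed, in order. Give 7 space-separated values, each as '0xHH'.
0x6C 0x73 0x67 0x29 0xB9 0x36 0x51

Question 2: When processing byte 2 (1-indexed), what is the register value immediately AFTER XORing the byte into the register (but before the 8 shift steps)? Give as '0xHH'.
Answer: 0x7C

Derivation:
Register before byte 2: 0x6C
Byte 2: 0x10
0x6C XOR 0x10 = 0x7C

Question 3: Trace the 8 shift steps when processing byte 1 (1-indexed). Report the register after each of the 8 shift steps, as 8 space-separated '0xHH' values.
Register before byte 1: 0xFF
After XOR with byte 0xEB: 0x14

Answer: 0x28 0x50 0xA0 0x47 0x8E 0x1B 0x36 0x6C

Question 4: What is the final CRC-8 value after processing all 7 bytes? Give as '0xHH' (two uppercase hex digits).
After byte 1 (0xEB): reg=0x6C
After byte 2 (0x10): reg=0x73
After byte 3 (0xD1): reg=0x67
After byte 4 (0x05): reg=0x29
After byte 5 (0x7B): reg=0xB9
After byte 6 (0xB3): reg=0x36
After byte 7 (0x9E): reg=0x51

Answer: 0x51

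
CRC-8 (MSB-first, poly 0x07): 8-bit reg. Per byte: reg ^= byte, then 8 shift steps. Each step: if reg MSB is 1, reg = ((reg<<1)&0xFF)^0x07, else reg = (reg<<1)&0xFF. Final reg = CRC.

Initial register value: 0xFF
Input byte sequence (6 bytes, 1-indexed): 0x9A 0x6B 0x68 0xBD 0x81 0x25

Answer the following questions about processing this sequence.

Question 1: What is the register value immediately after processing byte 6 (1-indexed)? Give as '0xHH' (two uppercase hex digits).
After byte 1 (0x9A): reg=0x3C
After byte 2 (0x6B): reg=0xA2
After byte 3 (0x68): reg=0x78
After byte 4 (0xBD): reg=0x55
After byte 5 (0x81): reg=0x22
After byte 6 (0x25): reg=0x15

Answer: 0x15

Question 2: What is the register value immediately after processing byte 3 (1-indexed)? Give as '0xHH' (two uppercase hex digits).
After byte 1 (0x9A): reg=0x3C
After byte 2 (0x6B): reg=0xA2
After byte 3 (0x68): reg=0x78

Answer: 0x78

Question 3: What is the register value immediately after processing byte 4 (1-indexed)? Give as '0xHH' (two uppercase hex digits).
Answer: 0x55

Derivation:
After byte 1 (0x9A): reg=0x3C
After byte 2 (0x6B): reg=0xA2
After byte 3 (0x68): reg=0x78
After byte 4 (0xBD): reg=0x55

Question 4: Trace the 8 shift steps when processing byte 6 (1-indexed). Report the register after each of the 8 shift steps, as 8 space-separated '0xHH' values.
Answer: 0x0E 0x1C 0x38 0x70 0xE0 0xC7 0x89 0x15

Derivation:
After byte 1 (0x9A): reg=0x3C
After byte 2 (0x6B): reg=0xA2
After byte 3 (0x68): reg=0x78
After byte 4 (0xBD): reg=0x55
After byte 5 (0x81): reg=0x22
Register before byte 6: 0x22
After XOR with byte 0x25: 0x07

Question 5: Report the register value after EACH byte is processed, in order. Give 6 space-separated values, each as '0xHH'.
0x3C 0xA2 0x78 0x55 0x22 0x15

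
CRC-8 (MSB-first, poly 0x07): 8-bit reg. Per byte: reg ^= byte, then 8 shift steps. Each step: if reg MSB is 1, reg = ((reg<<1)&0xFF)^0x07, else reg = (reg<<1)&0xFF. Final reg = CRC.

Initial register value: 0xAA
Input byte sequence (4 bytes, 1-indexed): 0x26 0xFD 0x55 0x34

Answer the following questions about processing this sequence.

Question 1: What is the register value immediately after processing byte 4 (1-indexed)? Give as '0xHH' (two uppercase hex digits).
After byte 1 (0x26): reg=0xAD
After byte 2 (0xFD): reg=0xB7
After byte 3 (0x55): reg=0xA0
After byte 4 (0x34): reg=0xE5

Answer: 0xE5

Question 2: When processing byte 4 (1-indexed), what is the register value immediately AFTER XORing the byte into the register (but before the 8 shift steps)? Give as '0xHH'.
Register before byte 4: 0xA0
Byte 4: 0x34
0xA0 XOR 0x34 = 0x94

Answer: 0x94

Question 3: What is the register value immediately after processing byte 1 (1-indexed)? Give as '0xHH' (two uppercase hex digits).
Answer: 0xAD

Derivation:
After byte 1 (0x26): reg=0xAD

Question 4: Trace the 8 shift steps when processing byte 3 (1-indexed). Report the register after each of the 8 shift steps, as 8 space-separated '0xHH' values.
After byte 1 (0x26): reg=0xAD
After byte 2 (0xFD): reg=0xB7
Register before byte 3: 0xB7
After XOR with byte 0x55: 0xE2

Answer: 0xC3 0x81 0x05 0x0A 0x14 0x28 0x50 0xA0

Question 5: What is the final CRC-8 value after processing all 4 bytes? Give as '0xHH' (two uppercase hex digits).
After byte 1 (0x26): reg=0xAD
After byte 2 (0xFD): reg=0xB7
After byte 3 (0x55): reg=0xA0
After byte 4 (0x34): reg=0xE5

Answer: 0xE5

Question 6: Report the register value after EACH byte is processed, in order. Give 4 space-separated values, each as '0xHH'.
0xAD 0xB7 0xA0 0xE5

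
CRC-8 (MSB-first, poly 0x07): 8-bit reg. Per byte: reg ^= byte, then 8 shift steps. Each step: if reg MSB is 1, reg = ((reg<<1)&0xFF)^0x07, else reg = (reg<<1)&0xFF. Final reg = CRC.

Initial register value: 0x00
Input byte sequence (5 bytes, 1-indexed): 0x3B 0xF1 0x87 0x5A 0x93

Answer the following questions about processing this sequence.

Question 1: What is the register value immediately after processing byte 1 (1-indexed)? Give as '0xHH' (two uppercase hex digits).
After byte 1 (0x3B): reg=0xA1

Answer: 0xA1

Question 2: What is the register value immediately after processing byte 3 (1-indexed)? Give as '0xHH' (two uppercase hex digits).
After byte 1 (0x3B): reg=0xA1
After byte 2 (0xF1): reg=0xB7
After byte 3 (0x87): reg=0x90

Answer: 0x90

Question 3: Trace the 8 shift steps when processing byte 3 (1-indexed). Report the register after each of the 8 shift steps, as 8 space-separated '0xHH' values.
After byte 1 (0x3B): reg=0xA1
After byte 2 (0xF1): reg=0xB7
Register before byte 3: 0xB7
After XOR with byte 0x87: 0x30

Answer: 0x60 0xC0 0x87 0x09 0x12 0x24 0x48 0x90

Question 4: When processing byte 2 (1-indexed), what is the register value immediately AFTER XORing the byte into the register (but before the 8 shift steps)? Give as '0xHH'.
Answer: 0x50

Derivation:
Register before byte 2: 0xA1
Byte 2: 0xF1
0xA1 XOR 0xF1 = 0x50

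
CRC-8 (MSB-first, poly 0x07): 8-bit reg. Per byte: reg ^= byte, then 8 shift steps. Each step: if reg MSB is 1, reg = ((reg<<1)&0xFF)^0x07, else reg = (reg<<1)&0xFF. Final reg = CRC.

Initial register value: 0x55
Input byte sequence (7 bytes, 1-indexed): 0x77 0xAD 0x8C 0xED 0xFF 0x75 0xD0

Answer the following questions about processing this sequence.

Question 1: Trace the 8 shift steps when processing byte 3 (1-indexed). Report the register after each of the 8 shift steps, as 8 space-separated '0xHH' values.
After byte 1 (0x77): reg=0xEE
After byte 2 (0xAD): reg=0xCE
Register before byte 3: 0xCE
After XOR with byte 0x8C: 0x42

Answer: 0x84 0x0F 0x1E 0x3C 0x78 0xF0 0xE7 0xC9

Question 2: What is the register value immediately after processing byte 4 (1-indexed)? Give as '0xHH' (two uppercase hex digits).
After byte 1 (0x77): reg=0xEE
After byte 2 (0xAD): reg=0xCE
After byte 3 (0x8C): reg=0xC9
After byte 4 (0xED): reg=0xFC

Answer: 0xFC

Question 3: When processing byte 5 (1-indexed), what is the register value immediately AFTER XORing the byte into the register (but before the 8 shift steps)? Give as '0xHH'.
Answer: 0x03

Derivation:
Register before byte 5: 0xFC
Byte 5: 0xFF
0xFC XOR 0xFF = 0x03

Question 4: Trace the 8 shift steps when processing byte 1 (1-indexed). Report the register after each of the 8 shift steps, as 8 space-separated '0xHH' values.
Register before byte 1: 0x55
After XOR with byte 0x77: 0x22

Answer: 0x44 0x88 0x17 0x2E 0x5C 0xB8 0x77 0xEE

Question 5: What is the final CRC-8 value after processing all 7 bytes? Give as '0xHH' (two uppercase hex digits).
After byte 1 (0x77): reg=0xEE
After byte 2 (0xAD): reg=0xCE
After byte 3 (0x8C): reg=0xC9
After byte 4 (0xED): reg=0xFC
After byte 5 (0xFF): reg=0x09
After byte 6 (0x75): reg=0x73
After byte 7 (0xD0): reg=0x60

Answer: 0x60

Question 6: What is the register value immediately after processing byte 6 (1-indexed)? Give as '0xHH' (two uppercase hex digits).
Answer: 0x73

Derivation:
After byte 1 (0x77): reg=0xEE
After byte 2 (0xAD): reg=0xCE
After byte 3 (0x8C): reg=0xC9
After byte 4 (0xED): reg=0xFC
After byte 5 (0xFF): reg=0x09
After byte 6 (0x75): reg=0x73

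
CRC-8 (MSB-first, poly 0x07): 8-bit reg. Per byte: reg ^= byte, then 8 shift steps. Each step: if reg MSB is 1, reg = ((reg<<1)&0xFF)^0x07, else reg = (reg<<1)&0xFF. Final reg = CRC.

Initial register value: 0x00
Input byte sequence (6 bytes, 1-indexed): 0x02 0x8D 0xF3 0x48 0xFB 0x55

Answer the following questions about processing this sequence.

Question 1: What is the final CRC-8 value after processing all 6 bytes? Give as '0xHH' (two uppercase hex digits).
Answer: 0xF0

Derivation:
After byte 1 (0x02): reg=0x0E
After byte 2 (0x8D): reg=0x80
After byte 3 (0xF3): reg=0x5E
After byte 4 (0x48): reg=0x62
After byte 5 (0xFB): reg=0xC6
After byte 6 (0x55): reg=0xF0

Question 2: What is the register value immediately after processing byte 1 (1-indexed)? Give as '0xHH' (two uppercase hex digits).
Answer: 0x0E

Derivation:
After byte 1 (0x02): reg=0x0E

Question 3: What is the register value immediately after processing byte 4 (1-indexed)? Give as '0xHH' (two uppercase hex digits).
Answer: 0x62

Derivation:
After byte 1 (0x02): reg=0x0E
After byte 2 (0x8D): reg=0x80
After byte 3 (0xF3): reg=0x5E
After byte 4 (0x48): reg=0x62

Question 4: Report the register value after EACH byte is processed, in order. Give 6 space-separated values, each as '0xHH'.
0x0E 0x80 0x5E 0x62 0xC6 0xF0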